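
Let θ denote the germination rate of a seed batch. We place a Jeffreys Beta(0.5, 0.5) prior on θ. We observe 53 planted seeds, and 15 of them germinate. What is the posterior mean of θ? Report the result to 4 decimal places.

The binomial likelihood is conjugate to the Beta prior: with 15 successes and 38 failures, the posterior is Beta(0.5+15, 0.5+38) = Beta(15.5, 38.5).
Posterior mean = α/(α+β) = 15.5/54 = 0.2870.

Posterior mean ≈ 0.2870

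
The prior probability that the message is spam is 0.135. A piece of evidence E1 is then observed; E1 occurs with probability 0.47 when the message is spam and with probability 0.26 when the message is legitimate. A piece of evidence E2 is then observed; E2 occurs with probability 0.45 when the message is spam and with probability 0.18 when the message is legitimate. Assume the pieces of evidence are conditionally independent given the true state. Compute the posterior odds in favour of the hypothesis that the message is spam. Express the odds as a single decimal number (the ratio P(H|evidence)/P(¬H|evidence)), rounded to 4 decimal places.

Prior odds = 0.135/(1−0.135) = 0.15607.
Likelihood ratio for E1 = 0.47/0.26 = 1.8077.
Likelihood ratio for E2 = 0.45/0.18 = 2.5000.
Posterior odds = prior odds × LR₁ × LR₂ = 0.70531.

Posterior odds ≈ 0.7053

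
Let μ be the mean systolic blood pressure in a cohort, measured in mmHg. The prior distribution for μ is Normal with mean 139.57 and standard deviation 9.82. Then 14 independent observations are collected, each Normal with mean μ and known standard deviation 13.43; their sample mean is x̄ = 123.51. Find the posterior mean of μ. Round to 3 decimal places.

Posterior mean ≈ 125.403

With known σ, the Normal prior is conjugate. Weight on the data is w = (n/σ²)/(n/σ² + 1/τ₀²) = 0.0776204/(0.0776204+0.0103700) = 0.88215.
Posterior mean = w·x̄ + (1−w)·μ₀ = 0.88215·123.51 + 0.11785·139.57 = 125.403.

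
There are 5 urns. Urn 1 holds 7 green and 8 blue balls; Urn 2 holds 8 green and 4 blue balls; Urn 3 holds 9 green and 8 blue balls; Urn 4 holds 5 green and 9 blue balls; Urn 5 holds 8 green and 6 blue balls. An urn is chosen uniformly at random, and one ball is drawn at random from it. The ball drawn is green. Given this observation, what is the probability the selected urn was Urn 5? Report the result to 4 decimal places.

Posterior probability ≈ 0.2205

P(green|Urn 1) = 0.4667; P(green|Urn 2) = 0.6667; P(green|Urn 3) = 0.5294; P(green|Urn 4) = 0.3571; P(green|Urn 5) = 0.5714.
Prior × likelihood for each source: 0.2·0.4667=0.09333, 0.2·0.6667=0.1333, 0.2·0.5294=0.1059, 0.2·0.3571=0.07143, 0.2·0.5714=0.1143. Summing gives P(green) = 0.51826.
P(Urn 5 | green) = 0.1143 / 0.51826 = 0.2205.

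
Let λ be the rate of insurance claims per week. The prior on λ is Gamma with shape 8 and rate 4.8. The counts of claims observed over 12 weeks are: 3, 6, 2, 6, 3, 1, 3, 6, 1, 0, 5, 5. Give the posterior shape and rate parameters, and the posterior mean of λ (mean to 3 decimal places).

Total count ∑xᵢ = 41 over n = 12 weeks.
Gamma is conjugate to the Poisson likelihood: posterior is Gamma(shape = 8+41 = 49, rate = 4.8+12 = 16.8).
E[λ | data] = 49/16.8 = 2.917.

Posterior: Gamma(shape=49, rate=16.8); mean ≈ 2.917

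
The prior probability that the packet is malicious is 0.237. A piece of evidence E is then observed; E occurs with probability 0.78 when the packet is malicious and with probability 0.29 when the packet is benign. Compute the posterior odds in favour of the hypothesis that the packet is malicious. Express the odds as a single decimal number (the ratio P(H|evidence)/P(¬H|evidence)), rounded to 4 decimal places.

Posterior odds ≈ 0.8354

Prior odds = 0.237/(1−0.237) = 0.31062.
Likelihood ratio for E = 0.78/0.29 = 2.6897.
Posterior odds = prior odds × LR = 0.83545.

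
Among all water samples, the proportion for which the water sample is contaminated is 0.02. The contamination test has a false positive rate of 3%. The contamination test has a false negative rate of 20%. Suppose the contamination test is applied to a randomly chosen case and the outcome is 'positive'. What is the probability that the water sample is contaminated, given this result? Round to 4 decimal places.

Write H for 'the water sample is contaminated'. Prior odds H:¬H = 0.02/0.98 = 0.020408. For the 'positive' outcome, the likelihood ratio is 0.8/0.03 = 26.667.
Posterior odds = 0.020408 × 26.667 = 0.54422, so P(H|E) = 0.54422/(1+0.54422) = 0.3524.

P(H | E) ≈ 0.3524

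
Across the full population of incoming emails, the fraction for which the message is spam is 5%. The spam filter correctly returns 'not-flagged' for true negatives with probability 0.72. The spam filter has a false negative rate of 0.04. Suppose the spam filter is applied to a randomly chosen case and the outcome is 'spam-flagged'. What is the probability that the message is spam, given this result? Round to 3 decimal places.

Write H for 'the message is spam'. Prior odds H:¬H = 0.05/0.95 = 0.052632. For the 'spam-flagged' outcome, the likelihood ratio is 0.96/0.28 = 3.4286.
Posterior odds = 0.052632 × 3.4286 = 0.18045, so P(H|E) = 0.18045/(1+0.18045) = 0.153.

P(H | E) ≈ 0.153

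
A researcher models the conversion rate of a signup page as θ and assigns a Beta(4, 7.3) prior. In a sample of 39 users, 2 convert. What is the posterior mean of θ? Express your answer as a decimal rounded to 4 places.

Observing 2 successes and 37 failures updates Beta(4, 7.3) by adding the success and failure counts to the two shape parameters: α = 4+2 = 6, β = 7.3+37 = 44.3.
Posterior mean = α/(α+β) = 6/50.3 = 0.1193.

Posterior mean ≈ 0.1193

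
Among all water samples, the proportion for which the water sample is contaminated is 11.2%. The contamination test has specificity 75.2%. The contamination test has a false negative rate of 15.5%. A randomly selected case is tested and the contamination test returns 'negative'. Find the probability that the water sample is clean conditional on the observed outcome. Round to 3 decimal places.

P(¬H | E) ≈ 0.975

Let H be the event that the water sample is contaminated. P(H) = 0.112, so P(¬H) = 0.888. With E the 'negative' result, P(E|H) = 0.155 and P(E|¬H) = 0.752.
P(E) = 0.155·0.112 + 0.752·0.888 = 0.017360 + 0.66778 = 0.68514.
By Bayes' theorem, P(H|E) = 0.017360 / 0.68514 = 0.025. Hence P(¬H|E) = 1 − 0.025 = 0.975.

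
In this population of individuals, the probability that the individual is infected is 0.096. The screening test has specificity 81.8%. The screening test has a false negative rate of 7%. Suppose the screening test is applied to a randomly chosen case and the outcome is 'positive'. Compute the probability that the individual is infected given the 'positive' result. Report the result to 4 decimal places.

P(H | E) ≈ 0.3518

Write H for 'the individual is infected'. Prior odds H:¬H = 0.096/0.904 = 0.10619. For the 'positive' outcome, the likelihood ratio is 0.93/0.182 = 5.1099.
Posterior odds = 0.10619 × 5.1099 = 0.54264, so P(H|E) = 0.54264/(1+0.54264) = 0.3518.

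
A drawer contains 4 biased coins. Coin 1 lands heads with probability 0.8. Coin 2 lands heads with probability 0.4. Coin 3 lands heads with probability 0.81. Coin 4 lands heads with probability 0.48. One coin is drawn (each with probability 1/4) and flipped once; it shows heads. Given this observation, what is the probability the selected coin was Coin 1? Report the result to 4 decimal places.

P(heads|C1) = 0.8; P(heads|C2) = 0.4; P(heads|C3) = 0.81; P(heads|C4) = 0.48.
Prior × likelihood for each source: 0.25·0.8=0.2000, 0.25·0.4=0.1000, 0.25·0.81=0.2025, 0.25·0.48=0.1200. Summing gives P(heads) = 0.62250.
P(Coin 1 | heads) = 0.2000 / 0.62250 = 0.3213.

Posterior probability ≈ 0.3213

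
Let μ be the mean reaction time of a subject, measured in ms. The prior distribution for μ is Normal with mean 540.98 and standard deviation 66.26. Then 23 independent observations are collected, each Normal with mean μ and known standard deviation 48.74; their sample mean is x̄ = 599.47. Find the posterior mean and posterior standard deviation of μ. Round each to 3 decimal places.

Posterior mean ≈ 598.126; posterior SD ≈ 10.046

With known σ, the Normal prior is conjugate. Weight on the data is w = (n/σ²)/(n/σ² + 1/τ₀²) = 0.00968182/(0.00968182+0.00022777) = 0.97702.
Posterior mean = w·x̄ + (1−w)·μ₀ = 0.97702·599.47 + 0.022985·540.98 = 598.126. Posterior variance = 1/(0.00968182+0.00022777) = 100.912, so SD = 10.046.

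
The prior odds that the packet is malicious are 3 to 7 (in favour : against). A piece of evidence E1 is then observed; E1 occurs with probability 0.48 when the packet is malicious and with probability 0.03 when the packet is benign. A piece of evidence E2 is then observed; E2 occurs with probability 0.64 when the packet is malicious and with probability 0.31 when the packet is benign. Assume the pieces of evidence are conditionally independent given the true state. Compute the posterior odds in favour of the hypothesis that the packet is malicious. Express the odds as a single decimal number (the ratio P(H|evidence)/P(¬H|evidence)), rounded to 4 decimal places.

Posterior odds ≈ 14.1567

Prior odds = 3/7 = 0.42857.
Likelihood ratio for E1 = 0.48/0.03 = 16.000.
Likelihood ratio for E2 = 0.64/0.31 = 2.0645.
Posterior odds = prior odds × LR₁ × LR₂ = 14.157.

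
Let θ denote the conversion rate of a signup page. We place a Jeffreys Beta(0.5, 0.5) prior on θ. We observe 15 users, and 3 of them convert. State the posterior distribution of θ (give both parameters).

The binomial likelihood is conjugate to the Beta prior: with 3 successes and 12 failures, the posterior is Beta(0.5+3, 0.5+12) = Beta(3.5, 12.5).

Posterior: Beta(3.5, 12.5)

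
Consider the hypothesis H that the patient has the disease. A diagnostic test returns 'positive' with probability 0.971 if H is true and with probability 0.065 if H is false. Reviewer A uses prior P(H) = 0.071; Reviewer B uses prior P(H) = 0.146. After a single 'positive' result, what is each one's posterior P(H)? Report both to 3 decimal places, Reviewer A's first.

The likelihood ratio for a 'positive' result is 0.971/0.065 = 14.938.
Reviewer A: prior odds 0.071/0.929 = 0.076426; posterior odds 1.1417; posterior probability 0.533.
Reviewer B: prior odds 0.146/0.854 = 0.17096; posterior odds 2.5539; posterior probability 0.719.

Reviewer A: 0.533; Reviewer B: 0.719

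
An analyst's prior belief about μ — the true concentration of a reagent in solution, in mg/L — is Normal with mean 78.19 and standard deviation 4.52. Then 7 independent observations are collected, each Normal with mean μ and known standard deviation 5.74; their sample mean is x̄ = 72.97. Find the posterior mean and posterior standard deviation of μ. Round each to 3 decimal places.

With known σ, the Normal prior is conjugate. Weight on the data is w = (n/σ²)/(n/σ² + 1/τ₀²) = 0.212459/(0.212459+0.0489467) = 0.81276.
Posterior mean = w·x̄ + (1−w)·μ₀ = 0.81276·72.97 + 0.18724·78.19 = 73.947. Posterior variance = 1/(0.212459+0.0489467) = 3.82548, so SD = 1.956.

Posterior mean ≈ 73.947; posterior SD ≈ 1.956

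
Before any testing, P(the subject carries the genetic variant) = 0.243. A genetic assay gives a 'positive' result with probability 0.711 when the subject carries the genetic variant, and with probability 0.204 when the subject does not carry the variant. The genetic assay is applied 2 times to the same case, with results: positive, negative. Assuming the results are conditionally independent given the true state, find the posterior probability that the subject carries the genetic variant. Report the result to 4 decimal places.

Posterior P(H) ≈ 0.2889

With H the event that the subject carries the genetic variant, the joint likelihood of the observed sequence is P(data|H) = 0.711·0.289 = 0.20548 and P(data|¬H) = 0.204·0.796 = 0.16238.
Bayes: P(H|data) = 0.243·0.20548 / (0.243·0.20548 + 0.757·0.16238) = 0.049931/0.17286 = 0.2889.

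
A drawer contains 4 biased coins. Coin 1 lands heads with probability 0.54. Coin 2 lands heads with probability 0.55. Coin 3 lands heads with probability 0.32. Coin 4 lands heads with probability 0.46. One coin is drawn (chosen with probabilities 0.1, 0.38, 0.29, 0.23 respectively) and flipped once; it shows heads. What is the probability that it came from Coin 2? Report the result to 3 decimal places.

P(heads|C1) = 0.54; P(heads|C2) = 0.55; P(heads|C3) = 0.32; P(heads|C4) = 0.46.
Prior × likelihood for each source: 0.1·0.54=0.05400, 0.38·0.55=0.2090, 0.29·0.32=0.09280, 0.23·0.46=0.1058. Summing gives P(heads) = 0.46160.
P(Coin 2 | heads) = 0.2090 / 0.46160 = 0.453.

Posterior probability ≈ 0.453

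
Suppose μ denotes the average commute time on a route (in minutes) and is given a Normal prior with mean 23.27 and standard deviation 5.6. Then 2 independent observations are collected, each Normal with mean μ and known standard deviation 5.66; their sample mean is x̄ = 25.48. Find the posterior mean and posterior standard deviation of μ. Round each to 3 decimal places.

Prior precision 1/τ₀² = 1/5.6² = 0.0318878; data precision n/σ² = 2/5.66² = 0.0624305.
Posterior precision = 0.0318878 + 0.0624305 = 0.0943183, giving posterior SD = 1/√0.0943183 = 3.256.
Posterior mean = (0.0318878·23.27 + 0.0624305·25.48) / 0.0943183 = 24.733.

Posterior mean ≈ 24.733; posterior SD ≈ 3.256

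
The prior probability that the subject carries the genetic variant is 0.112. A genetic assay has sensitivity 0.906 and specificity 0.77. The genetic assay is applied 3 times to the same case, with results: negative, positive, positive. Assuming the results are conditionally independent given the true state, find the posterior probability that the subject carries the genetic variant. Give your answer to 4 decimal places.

Posterior P(H) ≈ 0.1928

Let H be the event that the subject carries the genetic variant; start with P(H) = 0.112. P('positive'|H) = 0.906, P('positive'|¬H) = 0.23.
Update on result 1 ('negative'): P(H) ← 0.094·0.1120 / (0.094·0.1120 + 0.77·0.8880) = 0.010528/0.69429 = 0.0152.
Update on result 2 ('positive'): P(H) ← 0.906·0.0152 / (0.906·0.0152 + 0.23·0.9848) = 0.013738/0.24025 = 0.0572.
Update on result 3 ('positive'): P(H) ← 0.906·0.0572 / (0.906·0.0572 + 0.23·0.9428) = 0.051808/0.26866 = 0.1928.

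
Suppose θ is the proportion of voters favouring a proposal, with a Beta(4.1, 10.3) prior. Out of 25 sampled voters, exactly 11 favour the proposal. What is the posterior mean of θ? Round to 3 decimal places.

Observing 11 successes and 14 failures updates Beta(4.1, 10.3) by adding the success and failure counts to the two shape parameters: α = 4.1+11 = 15.1, β = 10.3+14 = 24.3.
Posterior mean = α/(α+β) = 15.1/39.4 = 0.383.

Posterior mean ≈ 0.383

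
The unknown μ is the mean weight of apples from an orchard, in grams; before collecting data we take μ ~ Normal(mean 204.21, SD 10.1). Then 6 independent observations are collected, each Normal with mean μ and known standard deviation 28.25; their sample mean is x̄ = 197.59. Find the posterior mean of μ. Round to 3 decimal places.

Posterior mean ≈ 201.337

Prior precision 1/τ₀² = 1/10.1² = 0.00980296; data precision n/σ² = 6/28.25² = 0.00751821.
Posterior precision = 0.00980296 + 0.00751821 = 0.0173212.
Posterior mean = (0.00980296·204.21 + 0.00751821·197.59) / 0.0173212 = 201.337.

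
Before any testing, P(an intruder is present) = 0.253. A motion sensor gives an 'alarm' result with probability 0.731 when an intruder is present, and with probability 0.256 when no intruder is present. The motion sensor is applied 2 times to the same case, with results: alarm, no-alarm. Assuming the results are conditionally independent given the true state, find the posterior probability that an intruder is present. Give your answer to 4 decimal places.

With H the event that an intruder is present, the joint likelihood of the observed sequence is P(data|H) = 0.731·0.269 = 0.19664 and P(data|¬H) = 0.256·0.744 = 0.19046.
Bayes: P(H|data) = 0.253·0.19664 / (0.253·0.19664 + 0.747·0.19046) = 0.049750/0.19203 = 0.2591.

Posterior P(H) ≈ 0.2591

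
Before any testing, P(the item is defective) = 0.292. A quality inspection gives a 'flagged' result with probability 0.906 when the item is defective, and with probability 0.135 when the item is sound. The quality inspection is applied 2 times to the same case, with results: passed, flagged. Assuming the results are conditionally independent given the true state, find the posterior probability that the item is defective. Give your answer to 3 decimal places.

Posterior P(H) ≈ 0.231

With H the event that the item is defective, the joint likelihood of the observed sequence is P(data|H) = 0.094·0.906 = 0.085164 and P(data|¬H) = 0.865·0.135 = 0.11678.
Bayes: P(H|data) = 0.292·0.085164 / (0.292·0.085164 + 0.708·0.11678) = 0.024868/0.10754 = 0.2312.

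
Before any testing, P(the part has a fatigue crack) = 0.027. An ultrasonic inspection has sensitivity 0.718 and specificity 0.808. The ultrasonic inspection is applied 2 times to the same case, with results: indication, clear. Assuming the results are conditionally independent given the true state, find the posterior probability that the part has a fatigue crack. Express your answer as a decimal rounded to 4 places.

With H the event that the part has a fatigue crack, the joint likelihood of the observed sequence is P(data|H) = 0.718·0.282 = 0.20248 and P(data|¬H) = 0.192·0.808 = 0.15514.
Bayes: P(H|data) = 0.027·0.20248 / (0.027·0.20248 + 0.973·0.15514) = 0.0054669/0.15641 = 0.0350.

Posterior P(H) ≈ 0.0350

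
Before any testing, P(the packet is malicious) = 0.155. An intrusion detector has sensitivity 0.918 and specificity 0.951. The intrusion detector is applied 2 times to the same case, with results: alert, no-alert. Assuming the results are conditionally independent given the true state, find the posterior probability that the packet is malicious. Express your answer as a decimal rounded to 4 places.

With H the event that the packet is malicious, the joint likelihood of the observed sequence is P(data|H) = 0.918·0.082 = 0.075276 and P(data|¬H) = 0.049·0.951 = 0.046599.
Bayes: P(H|data) = 0.155·0.075276 / (0.155·0.075276 + 0.845·0.046599) = 0.011668/0.051044 = 0.2286.

Posterior P(H) ≈ 0.2286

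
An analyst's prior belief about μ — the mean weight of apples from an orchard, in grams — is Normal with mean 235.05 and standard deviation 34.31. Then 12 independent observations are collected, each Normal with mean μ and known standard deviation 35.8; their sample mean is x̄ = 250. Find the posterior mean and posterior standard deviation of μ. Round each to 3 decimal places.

Posterior mean ≈ 248.756; posterior SD ≈ 9.895

Prior precision 1/τ₀² = 1/34.31² = 0.00084949; data precision n/σ² = 12/35.8² = 0.00936300.
Posterior precision = 0.00084949 + 0.00936300 = 0.0102125, giving posterior SD = 1/√0.0102125 = 9.895.
Posterior mean = (0.00084949·235.05 + 0.00936300·250) / 0.0102125 = 248.756.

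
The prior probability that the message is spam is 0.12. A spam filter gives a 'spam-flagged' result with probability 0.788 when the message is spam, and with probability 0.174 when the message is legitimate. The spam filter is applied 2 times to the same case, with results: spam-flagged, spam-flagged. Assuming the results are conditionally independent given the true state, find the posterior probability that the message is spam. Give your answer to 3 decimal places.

Posterior P(H) ≈ 0.737

With H the event that the message is spam, the joint likelihood of the observed sequence is P(data|H) = 0.788·0.788 = 0.62094 and P(data|¬H) = 0.174·0.174 = 0.030276.
Bayes: P(H|data) = 0.12·0.62094 / (0.12·0.62094 + 0.88·0.030276) = 0.074513/0.10116 = 0.7366.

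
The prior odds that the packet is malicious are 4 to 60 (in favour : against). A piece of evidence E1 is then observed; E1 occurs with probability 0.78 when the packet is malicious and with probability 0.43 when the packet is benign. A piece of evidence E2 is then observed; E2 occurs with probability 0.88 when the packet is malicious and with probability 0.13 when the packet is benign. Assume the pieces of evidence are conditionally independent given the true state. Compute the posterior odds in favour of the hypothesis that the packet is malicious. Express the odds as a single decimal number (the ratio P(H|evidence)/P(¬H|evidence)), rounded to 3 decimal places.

Posterior odds ≈ 0.819

Prior odds = 4/60 = 0.066667.
Likelihood ratio for E1 = 0.78/0.43 = 1.8140.
Likelihood ratio for E2 = 0.88/0.13 = 6.7692.
Posterior odds = prior odds × LR₁ × LR₂ = 0.81860.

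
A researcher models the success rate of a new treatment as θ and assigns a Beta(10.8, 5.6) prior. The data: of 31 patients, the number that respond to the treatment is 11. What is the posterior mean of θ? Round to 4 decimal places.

Observing 11 successes and 20 failures updates Beta(10.8, 5.6) by adding the success and failure counts to the two shape parameters: α = 10.8+11 = 21.8, β = 5.6+20 = 25.6.
Posterior mean = α/(α+β) = 21.8/47.4 = 0.4599.

Posterior mean ≈ 0.4599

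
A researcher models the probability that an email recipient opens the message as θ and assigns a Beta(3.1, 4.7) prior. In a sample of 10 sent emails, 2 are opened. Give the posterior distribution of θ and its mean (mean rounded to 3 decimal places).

Observing 2 successes and 8 failures updates Beta(3.1, 4.7) by adding the success and failure counts to the two shape parameters: α = 3.1+2 = 5.1, β = 4.7+8 = 12.7.
Posterior mean = α/(α+β) = 5.1/17.8 = 0.287.

Posterior: Beta(5.1, 12.7); mean ≈ 0.287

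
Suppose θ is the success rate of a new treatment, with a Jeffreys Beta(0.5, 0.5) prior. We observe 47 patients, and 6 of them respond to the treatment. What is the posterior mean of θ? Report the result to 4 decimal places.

Posterior mean ≈ 0.1354

The binomial likelihood is conjugate to the Beta prior: with 6 successes and 41 failures, the posterior is Beta(0.5+6, 0.5+41) = Beta(6.5, 41.5).
Posterior mean = α/(α+β) = 6.5/48 = 0.1354.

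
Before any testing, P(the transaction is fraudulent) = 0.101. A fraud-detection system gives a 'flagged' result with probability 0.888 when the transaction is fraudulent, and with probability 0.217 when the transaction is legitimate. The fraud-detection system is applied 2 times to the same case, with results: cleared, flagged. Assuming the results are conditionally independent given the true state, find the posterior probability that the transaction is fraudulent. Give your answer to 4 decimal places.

Posterior P(H) ≈ 0.0617

Let H be the event that the transaction is fraudulent; start with P(H) = 0.101. P('flagged'|H) = 0.888, P('flagged'|¬H) = 0.217.
Update on result 1 ('cleared'): P(H) ← 0.112·0.1010 / (0.112·0.1010 + 0.783·0.8990) = 0.011312/0.71523 = 0.0158.
Update on result 2 ('flagged'): P(H) ← 0.888·0.0158 / (0.888·0.0158 + 0.217·0.9842) = 0.014045/0.22761 = 0.0617.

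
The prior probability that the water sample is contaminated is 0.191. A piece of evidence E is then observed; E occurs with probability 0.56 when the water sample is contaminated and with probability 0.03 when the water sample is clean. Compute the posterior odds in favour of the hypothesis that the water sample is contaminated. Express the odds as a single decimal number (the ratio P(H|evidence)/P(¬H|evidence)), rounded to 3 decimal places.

Prior odds = 0.191/(1−0.191) = 0.23609. In log-odds, ln(0.23609) = -1.4435.
Add log likelihood ratio: ln(18.667) = 2.9267.
Posterior log-odds = 1.4832, so posterior odds = exp(1.4832) = 4.4071.

Posterior odds ≈ 4.407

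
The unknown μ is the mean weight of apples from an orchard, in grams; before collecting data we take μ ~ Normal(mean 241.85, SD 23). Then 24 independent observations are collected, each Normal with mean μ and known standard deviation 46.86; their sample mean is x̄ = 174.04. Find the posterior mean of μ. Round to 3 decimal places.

Prior precision 1/τ₀² = 1/23² = 0.00189036; data precision n/σ² = 24/46.86² = 0.0109297.
Posterior precision = 0.00189036 + 0.0109297 = 0.0128200.
Posterior mean = (0.00189036·241.85 + 0.0109297·174.04) / 0.0128200 = 184.039.

Posterior mean ≈ 184.039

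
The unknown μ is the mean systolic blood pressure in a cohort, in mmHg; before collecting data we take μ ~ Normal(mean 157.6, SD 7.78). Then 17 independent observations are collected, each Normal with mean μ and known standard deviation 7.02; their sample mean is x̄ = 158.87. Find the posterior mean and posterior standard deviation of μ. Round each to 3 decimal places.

With known σ, the Normal prior is conjugate. Weight on the data is w = (n/σ²)/(n/σ² + 1/τ₀²) = 0.344965/(0.344965+0.0165212) = 0.95430.
Posterior mean = w·x̄ + (1−w)·μ₀ = 0.95430·158.87 + 0.045703·157.6 = 158.812. Posterior variance = 1/(0.344965+0.0165212) = 2.76636, so SD = 1.663.

Posterior mean ≈ 158.812; posterior SD ≈ 1.663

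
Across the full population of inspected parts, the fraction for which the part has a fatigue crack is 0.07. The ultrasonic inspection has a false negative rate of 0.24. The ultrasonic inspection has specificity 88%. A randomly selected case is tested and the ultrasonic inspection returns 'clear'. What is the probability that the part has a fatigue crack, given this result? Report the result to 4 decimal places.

P(H | E) ≈ 0.0201

Let H be the event that the part has a fatigue crack. P(H) = 0.07, so P(¬H) = 0.93. With E the 'clear' result, P(E|H) = 0.24 and P(E|¬H) = 0.88.
P(E) = 0.24·0.07 + 0.88·0.93 = 0.016800 + 0.81840 = 0.83520.
By Bayes' theorem, P(H|E) = 0.016800 / 0.83520 = 0.0201.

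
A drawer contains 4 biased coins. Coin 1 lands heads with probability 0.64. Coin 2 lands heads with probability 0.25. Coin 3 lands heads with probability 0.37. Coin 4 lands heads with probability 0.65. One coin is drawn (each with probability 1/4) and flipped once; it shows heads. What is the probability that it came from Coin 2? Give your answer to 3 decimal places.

Posterior probability ≈ 0.131

P(heads|C1) = 0.64; P(heads|C2) = 0.25; P(heads|C3) = 0.37; P(heads|C4) = 0.65.
Prior × likelihood for each source: 0.25·0.64=0.1600, 0.25·0.25=0.06250, 0.25·0.37=0.09250, 0.25·0.65=0.1625. Summing gives P(heads) = 0.47750.
P(Coin 2 | heads) = 0.06250 / 0.47750 = 0.131.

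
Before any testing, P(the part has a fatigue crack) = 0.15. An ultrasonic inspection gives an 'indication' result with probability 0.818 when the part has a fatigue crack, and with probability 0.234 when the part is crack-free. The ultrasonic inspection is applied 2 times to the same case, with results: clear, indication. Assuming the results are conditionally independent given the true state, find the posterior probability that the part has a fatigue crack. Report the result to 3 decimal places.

Let H be the event that the part has a fatigue crack; start with P(H) = 0.15. P('indication'|H) = 0.818, P('indication'|¬H) = 0.234.
Update on result 1 ('clear'): P(H) ← 0.182·0.1500 / (0.182·0.1500 + 0.766·0.8500) = 0.027300/0.67840 = 0.0402.
Update on result 2 ('indication'): P(H) ← 0.818·0.0402 / (0.818·0.0402 + 0.234·0.9598) = 0.032918/0.25750 = 0.1278.

Posterior P(H) ≈ 0.128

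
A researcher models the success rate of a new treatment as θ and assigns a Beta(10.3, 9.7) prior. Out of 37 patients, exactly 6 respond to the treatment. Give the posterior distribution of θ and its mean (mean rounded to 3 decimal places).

Observing 6 successes and 31 failures updates Beta(10.3, 9.7) by adding the success and failure counts to the two shape parameters: α = 10.3+6 = 16.3, β = 9.7+31 = 40.7.
Posterior mean = α/(α+β) = 16.3/57 = 0.286.

Posterior: Beta(16.3, 40.7); mean ≈ 0.286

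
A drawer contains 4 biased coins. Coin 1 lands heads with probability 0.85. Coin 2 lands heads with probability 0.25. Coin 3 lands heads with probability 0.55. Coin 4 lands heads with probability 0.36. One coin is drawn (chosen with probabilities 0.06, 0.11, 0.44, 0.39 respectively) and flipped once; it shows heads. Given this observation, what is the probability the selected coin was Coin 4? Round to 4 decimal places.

Tabulate prior·likelihood by source: [1] prior 0.06, lik 0.85, product 0.05100; [2] prior 0.11, lik 0.25, product 0.02750; [3] prior 0.44, lik 0.55, product 0.2420; [4] prior 0.39, lik 0.36, product 0.1404.
Normalizing constant = 0.46090; the posterior for Coin 4 is its product over the sum, 0.1404/0.46090 = 0.3046.

Posterior probability ≈ 0.3046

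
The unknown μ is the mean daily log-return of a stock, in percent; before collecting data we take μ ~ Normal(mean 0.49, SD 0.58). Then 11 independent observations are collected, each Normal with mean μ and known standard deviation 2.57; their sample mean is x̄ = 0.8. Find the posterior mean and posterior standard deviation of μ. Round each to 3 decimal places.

Posterior mean ≈ 0.601; posterior SD ≈ 0.464

Prior precision 1/τ₀² = 1/0.58² = 2.97265; data precision n/σ² = 11/2.57² = 1.66543.
Posterior precision = 2.97265 + 1.66543 = 4.63808, giving posterior SD = 1/√4.63808 = 0.464.
Posterior mean = (2.97265·0.49 + 1.66543·0.8) / 4.63808 = 0.601.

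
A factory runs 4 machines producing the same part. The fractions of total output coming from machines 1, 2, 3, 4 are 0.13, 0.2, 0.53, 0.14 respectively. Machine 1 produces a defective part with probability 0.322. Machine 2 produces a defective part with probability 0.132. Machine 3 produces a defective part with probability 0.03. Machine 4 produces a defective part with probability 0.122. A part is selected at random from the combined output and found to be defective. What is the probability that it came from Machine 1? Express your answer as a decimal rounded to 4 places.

Tabulate prior·likelihood by source: [1] prior 0.13, lik 0.322, product 0.04186; [2] prior 0.2, lik 0.132, product 0.02640; [3] prior 0.53, lik 0.03, product 0.01590; [4] prior 0.14, lik 0.122, product 0.01708.
Normalizing constant = 0.10124; the posterior for Machine 1 is its product over the sum, 0.04186/0.10124 = 0.4135.

Posterior probability ≈ 0.4135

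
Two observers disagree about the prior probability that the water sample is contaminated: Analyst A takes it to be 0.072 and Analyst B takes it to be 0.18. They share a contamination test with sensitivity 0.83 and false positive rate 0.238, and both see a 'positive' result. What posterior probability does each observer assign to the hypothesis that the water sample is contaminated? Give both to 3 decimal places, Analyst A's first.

Analyst A: 0.213; Analyst B: 0.434

P('+'|H) = 0.83, P('+'|¬H) = 0.238.
Analyst A: numerator 0.83·0.072 = 0.059760; evidence = 0.059760+0.238·0.928 = 0.28062; posterior = 0.213.
Analyst B: numerator 0.83·0.18 = 0.14940; evidence = 0.14940+0.238·0.82 = 0.34456; posterior = 0.434.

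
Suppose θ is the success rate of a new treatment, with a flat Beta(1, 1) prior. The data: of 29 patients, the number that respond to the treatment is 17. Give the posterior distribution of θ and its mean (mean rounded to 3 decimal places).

Observing 17 successes and 12 failures updates Beta(1, 1) by adding the success and failure counts to the two shape parameters: α = 1+17 = 18, β = 1+12 = 13.
E[θ | data] = 18/(18+13) = 0.581.

Posterior: Beta(18, 13); mean ≈ 0.581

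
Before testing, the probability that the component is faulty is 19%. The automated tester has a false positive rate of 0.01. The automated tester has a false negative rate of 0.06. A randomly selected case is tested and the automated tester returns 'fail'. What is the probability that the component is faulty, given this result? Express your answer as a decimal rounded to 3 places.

P(H | E) ≈ 0.957

Write H for 'the component is faulty'. Prior odds H:¬H = 0.19/0.81 = 0.23457. For the 'fail' outcome, the likelihood ratio is 0.94/0.01 = 94.000.
Posterior odds = 0.23457 × 94.000 = 22.049, so P(H|E) = 22.049/(1+22.049) = 0.957.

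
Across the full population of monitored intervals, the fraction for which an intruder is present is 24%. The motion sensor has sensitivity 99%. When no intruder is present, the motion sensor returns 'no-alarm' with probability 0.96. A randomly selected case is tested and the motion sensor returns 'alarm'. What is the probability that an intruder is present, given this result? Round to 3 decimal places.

P(H | E) ≈ 0.887

Write H for 'an intruder is present'. Prior odds H:¬H = 0.24/0.76 = 0.31579. For the 'alarm' outcome, the likelihood ratio is 0.99/0.04 = 24.750.
Posterior odds = 0.31579 × 24.750 = 7.8158, so P(H|E) = 7.8158/(1+7.8158) = 0.887.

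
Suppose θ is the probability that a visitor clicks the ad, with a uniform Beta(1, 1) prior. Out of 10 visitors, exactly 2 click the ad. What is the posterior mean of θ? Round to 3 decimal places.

Posterior mean ≈ 0.250

The binomial likelihood is conjugate to the Beta prior: with 2 successes and 8 failures, the posterior is Beta(1+2, 1+8) = Beta(3, 9).
E[θ | data] = 3/(3+9) = 0.250.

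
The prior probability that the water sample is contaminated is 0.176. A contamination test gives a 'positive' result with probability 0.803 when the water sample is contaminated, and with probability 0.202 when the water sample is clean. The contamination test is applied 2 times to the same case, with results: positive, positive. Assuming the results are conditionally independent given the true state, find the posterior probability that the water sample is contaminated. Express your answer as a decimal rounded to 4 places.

With H the event that the water sample is contaminated, the joint likelihood of the observed sequence is P(data|H) = 0.803·0.803 = 0.64481 and P(data|¬H) = 0.202·0.202 = 0.040804.
Bayes: P(H|data) = 0.176·0.64481 / (0.176·0.64481 + 0.824·0.040804) = 0.11349/0.14711 = 0.7714.

Posterior P(H) ≈ 0.7714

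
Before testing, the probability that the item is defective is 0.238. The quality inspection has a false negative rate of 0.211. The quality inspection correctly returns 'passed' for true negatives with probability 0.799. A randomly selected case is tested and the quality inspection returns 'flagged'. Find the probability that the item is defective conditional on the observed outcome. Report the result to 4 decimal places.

Write H for 'the item is defective'. Prior odds H:¬H = 0.238/0.762 = 0.31234. For the 'flagged' outcome, the likelihood ratio is 0.789/0.201 = 3.9254.
Posterior odds = 0.31234 × 3.9254 = 1.2260, so P(H|E) = 1.2260/(1+1.2260) = 0.5508.

P(H | E) ≈ 0.5508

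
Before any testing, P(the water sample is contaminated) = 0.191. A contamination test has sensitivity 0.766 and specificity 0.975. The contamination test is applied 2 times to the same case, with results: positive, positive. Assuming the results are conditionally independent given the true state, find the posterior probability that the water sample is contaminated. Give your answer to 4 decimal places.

Posterior P(H) ≈ 0.9955

With H the event that the water sample is contaminated, the joint likelihood of the observed sequence is P(data|H) = 0.766·0.766 = 0.58676 and P(data|¬H) = 0.025·0.025 = 0.00062500.
Bayes: P(H|data) = 0.191·0.58676 / (0.191·0.58676 + 0.809·0.00062500) = 0.11207/0.11258 = 0.9955.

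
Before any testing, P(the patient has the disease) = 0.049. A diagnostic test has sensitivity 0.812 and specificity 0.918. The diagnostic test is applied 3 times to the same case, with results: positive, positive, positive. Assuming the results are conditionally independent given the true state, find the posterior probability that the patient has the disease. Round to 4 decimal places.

Posterior P(H) ≈ 0.9804

Let H be the event that the patient has the disease; start with P(H) = 0.049. P('positive'|H) = 0.812, P('positive'|¬H) = 0.082.
Update on result 1 ('positive'): P(H) ← 0.812·0.0490 / (0.812·0.0490 + 0.082·0.9510) = 0.039788/0.11777 = 0.3378.
Update on result 2 ('positive'): P(H) ← 0.812·0.3378 / (0.812·0.3378 + 0.082·0.6622) = 0.27433/0.32863 = 0.8348.
Update on result 3 ('positive'): P(H) ← 0.812·0.8348 / (0.812·0.8348 + 0.082·0.1652) = 0.67784/0.69139 = 0.9804.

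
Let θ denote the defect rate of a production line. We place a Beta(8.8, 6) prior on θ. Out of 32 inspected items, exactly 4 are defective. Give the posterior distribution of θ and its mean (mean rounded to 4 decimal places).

Posterior: Beta(12.8, 34); mean ≈ 0.2735

Observing 4 successes and 28 failures updates Beta(8.8, 6) by adding the success and failure counts to the two shape parameters: α = 8.8+4 = 12.8, β = 6+28 = 34.
E[θ | data] = 12.8/(12.8+34) = 0.2735.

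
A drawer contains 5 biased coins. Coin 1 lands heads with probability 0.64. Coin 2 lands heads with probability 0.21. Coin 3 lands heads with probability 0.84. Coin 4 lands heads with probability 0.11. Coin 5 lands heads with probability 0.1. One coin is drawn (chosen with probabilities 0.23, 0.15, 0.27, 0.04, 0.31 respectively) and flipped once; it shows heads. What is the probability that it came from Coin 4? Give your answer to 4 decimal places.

P(heads|C1) = 0.64; P(heads|C2) = 0.21; P(heads|C3) = 0.84; P(heads|C4) = 0.11; P(heads|C5) = 0.1.
Prior × likelihood for each source: 0.23·0.64=0.1472, 0.15·0.21=0.03150, 0.27·0.84=0.2268, 0.04·0.11=0.004400, 0.31·0.1=0.03100. Summing gives P(heads) = 0.44090.
P(Coin 4 | heads) = 0.004400 / 0.44090 = 0.0100.

Posterior probability ≈ 0.0100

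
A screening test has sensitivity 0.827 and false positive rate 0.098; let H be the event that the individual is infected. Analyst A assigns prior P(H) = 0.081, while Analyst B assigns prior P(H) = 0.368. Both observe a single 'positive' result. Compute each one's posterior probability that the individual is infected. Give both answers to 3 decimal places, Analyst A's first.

Analyst A: 0.427; Analyst B: 0.831

P('+'|H) = 0.827, P('+'|¬H) = 0.098.
Analyst A: numerator 0.827·0.081 = 0.066987; evidence = 0.066987+0.098·0.919 = 0.15705; posterior = 0.427.
Analyst B: numerator 0.827·0.368 = 0.30434; evidence = 0.30434+0.098·0.632 = 0.36627; posterior = 0.831.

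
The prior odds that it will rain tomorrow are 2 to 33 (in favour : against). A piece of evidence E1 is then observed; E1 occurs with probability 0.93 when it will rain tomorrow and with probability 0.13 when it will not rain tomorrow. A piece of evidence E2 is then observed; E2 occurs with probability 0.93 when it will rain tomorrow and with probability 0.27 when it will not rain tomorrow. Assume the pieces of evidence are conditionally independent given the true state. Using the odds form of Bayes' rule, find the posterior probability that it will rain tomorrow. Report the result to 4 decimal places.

Prior odds = 2/33 = 0.060606.
Likelihood ratio for E1 = 0.93/0.13 = 7.1538.
Likelihood ratio for E2 = 0.93/0.27 = 3.4444.
Posterior odds = prior odds × LR₁ × LR₂ = 1.4934.
Posterior probability = odds/(1+odds) = 1.4934/2.4934 = 0.5989.

Posterior probability ≈ 0.5989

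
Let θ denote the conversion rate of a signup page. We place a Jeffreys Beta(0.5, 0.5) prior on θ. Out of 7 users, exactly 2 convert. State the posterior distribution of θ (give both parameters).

Observing 2 successes and 5 failures updates Beta(0.5, 0.5) by adding the success and failure counts to the two shape parameters: α = 0.5+2 = 2.5, β = 0.5+5 = 5.5.

Posterior: Beta(2.5, 5.5)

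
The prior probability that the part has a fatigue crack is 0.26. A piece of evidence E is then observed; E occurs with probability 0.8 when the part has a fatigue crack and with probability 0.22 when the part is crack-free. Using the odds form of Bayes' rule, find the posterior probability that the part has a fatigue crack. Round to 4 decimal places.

Posterior probability ≈ 0.5609

Prior odds = 0.26/(1−0.26) = 0.35135. In log-odds, ln(0.35135) = -1.0460.
Add log likelihood ratio: ln(3.6364) = 1.2910.
Posterior log-odds = 0.24502, so posterior odds = exp(0.24502) = 1.2776. Converting, P(H|E) = 1.2776/2.2776 = 0.5609.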